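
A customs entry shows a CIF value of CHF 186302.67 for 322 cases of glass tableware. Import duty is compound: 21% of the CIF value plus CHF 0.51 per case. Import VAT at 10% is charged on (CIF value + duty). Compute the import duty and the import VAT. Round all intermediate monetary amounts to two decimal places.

Ad valorem component: 186302.67 × 21% = 39123.56
Specific component: 322 × 0.51 = 164.22
Import duty = 39123.56 + 164.22 = 39287.78
VAT base = CIF + duty = 186302.67 + 39287.78 = 225590.45
Import VAT = 225590.45 × 10% = 22559.05

Import duty: CHF 39287.78; import VAT: CHF 22559.05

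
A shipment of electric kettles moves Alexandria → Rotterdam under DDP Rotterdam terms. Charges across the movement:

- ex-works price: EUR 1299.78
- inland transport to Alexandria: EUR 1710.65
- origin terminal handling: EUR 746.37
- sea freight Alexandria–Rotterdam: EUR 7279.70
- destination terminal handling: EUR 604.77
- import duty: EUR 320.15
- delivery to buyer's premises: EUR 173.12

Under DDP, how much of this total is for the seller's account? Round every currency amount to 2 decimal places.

Seller's account: EUR 12134.54

DDP: the seller bears all costs including import duty.
Seller's account: goods 1299.78 + inland to port 1710.65 + origin terminal 746.37 + freight 7279.70 + destination terminal 604.77 + duty 320.15 + delivery 173.12 = 12134.54
Buyer's account: 0.00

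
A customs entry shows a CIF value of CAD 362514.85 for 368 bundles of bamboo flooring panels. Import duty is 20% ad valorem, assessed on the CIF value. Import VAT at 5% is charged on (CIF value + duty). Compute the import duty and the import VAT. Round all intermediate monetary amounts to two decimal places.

Import duty = 362514.85 × 20% = 72502.97
VAT base = CIF + duty = 362514.85 + 72502.97 = 435017.82
Import VAT = 435017.82 × 5% = 21750.89

Import duty: CAD 72502.97; import VAT: CAD 21750.89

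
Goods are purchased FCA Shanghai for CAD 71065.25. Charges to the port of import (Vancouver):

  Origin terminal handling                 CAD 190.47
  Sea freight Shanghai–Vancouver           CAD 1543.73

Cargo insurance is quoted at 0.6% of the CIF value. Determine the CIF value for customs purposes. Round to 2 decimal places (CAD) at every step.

CIF value: CAD 73238.88

Let C be the CIF value. C = FCA price + pre-shipment costs + freight + 0.6% × C
C − 0.6% × C = 71065.25 + 190.47 + 1543.73
0.994 × C = 72799.45
C = 72799.45 / 0.994 = 73238.88
Insurance premium = 0.6% × 73238.88 = 439.43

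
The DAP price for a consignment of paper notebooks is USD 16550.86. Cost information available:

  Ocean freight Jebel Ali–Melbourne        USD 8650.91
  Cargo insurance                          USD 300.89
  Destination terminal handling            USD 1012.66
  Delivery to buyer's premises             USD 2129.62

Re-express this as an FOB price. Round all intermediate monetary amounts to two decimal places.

FOB price: USD 4456.78

From DAP to FOB, the seller no longer bears: freight, insurance, destination terminal, delivery.
FOB price = 16550.86 − 8650.91 − 300.89 − 1012.66 − 2129.62 = 4456.78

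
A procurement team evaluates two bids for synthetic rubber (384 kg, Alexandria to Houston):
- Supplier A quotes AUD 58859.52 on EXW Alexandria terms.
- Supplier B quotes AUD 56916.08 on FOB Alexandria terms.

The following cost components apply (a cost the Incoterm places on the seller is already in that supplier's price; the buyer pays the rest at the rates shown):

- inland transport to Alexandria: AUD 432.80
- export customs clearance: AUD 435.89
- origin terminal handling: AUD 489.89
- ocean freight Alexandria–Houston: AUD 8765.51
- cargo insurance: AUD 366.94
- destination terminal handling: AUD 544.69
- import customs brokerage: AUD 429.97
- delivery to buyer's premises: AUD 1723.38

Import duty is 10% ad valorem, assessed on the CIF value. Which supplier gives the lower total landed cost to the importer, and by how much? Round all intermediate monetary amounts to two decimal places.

Supplier A (EXW):
CIF value = EXW price + inland to port + export clearance + origin terminal + freight + insurance = 58859.52 + 432.80 + 435.89 + 489.89 + 8765.51 + 366.94 = 69350.55
Import duty = 69350.55 × 10% = 6935.06
Buyer bears (A): 432.80 + 435.89 + 489.89 + 8765.51 + 366.94 + 544.69 + 429.97 + 1723.38 = 13189.07
Landed cost (A) = invoice 58859.52 + 13189.07 + duty 6935.06 = 78983.65
Supplier B (FOB):
CIF value = FOB price + freight + insurance = 56916.08 + 8765.51 + 366.94 = 66048.53
Import duty = 66048.53 × 10% = 6604.85
Buyer bears (B): 8765.51 + 366.94 + 544.69 + 429.97 + 1723.38 = 11830.49
Landed cost (B) = invoice 56916.08 + 11830.49 + duty 6604.85 = 75351.42
Difference = |78983.65 − 75351.42| = 3632.23

Supplier B is cheaper by AUD 3632.23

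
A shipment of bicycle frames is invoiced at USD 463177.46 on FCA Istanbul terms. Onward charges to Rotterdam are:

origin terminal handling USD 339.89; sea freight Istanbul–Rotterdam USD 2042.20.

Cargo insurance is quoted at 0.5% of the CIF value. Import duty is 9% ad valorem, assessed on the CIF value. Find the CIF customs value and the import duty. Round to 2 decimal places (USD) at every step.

Let C be the CIF value. C = FCA price + pre-shipment costs + freight + 0.5% × C
C − 0.5% × C = 463177.46 + 339.89 + 2042.20
0.995 × C = 465559.55
C = 465559.55 / 0.995 = 467899.05
Insurance premium = 0.5% × 467899.05 = 2339.50
Import duty = 467899.05 × 9% = 42110.91

CIF value: USD 467899.05; import duty: USD 42110.91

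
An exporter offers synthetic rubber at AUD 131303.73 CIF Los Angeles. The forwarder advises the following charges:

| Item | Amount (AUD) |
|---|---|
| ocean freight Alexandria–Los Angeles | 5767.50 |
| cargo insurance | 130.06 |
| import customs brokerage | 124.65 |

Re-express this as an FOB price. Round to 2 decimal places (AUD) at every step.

FOB price: AUD 125406.17

Not relevant to the conversion: brokerage — on the buyer under both terms; not part of either seller's price.
From CIF to FOB, the seller no longer bears: freight, insurance.
FOB price = 131303.73 − 5767.50 − 130.06 = 125406.17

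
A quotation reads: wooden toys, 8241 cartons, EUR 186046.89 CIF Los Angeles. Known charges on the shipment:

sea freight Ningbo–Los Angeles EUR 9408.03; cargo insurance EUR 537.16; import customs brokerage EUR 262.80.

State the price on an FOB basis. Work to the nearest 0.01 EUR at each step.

Not relevant to the conversion: brokerage — on the buyer under both terms; not part of either seller's price.
From CIF to FOB, the seller no longer bears: freight, insurance.
FOB price = 186046.89 − 9408.03 − 537.16 = 176101.70

FOB price: EUR 176101.70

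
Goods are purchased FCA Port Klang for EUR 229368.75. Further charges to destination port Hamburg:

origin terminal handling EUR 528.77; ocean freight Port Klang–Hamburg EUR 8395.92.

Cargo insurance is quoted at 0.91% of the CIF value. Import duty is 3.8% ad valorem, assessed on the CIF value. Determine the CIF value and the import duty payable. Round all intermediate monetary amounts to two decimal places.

CIF value: EUR 240481.82; import duty: EUR 9138.31

Let C be the CIF value. C = FCA price + pre-shipment costs + freight + 0.91% × C
C − 0.91% × C = 229368.75 + 528.77 + 8395.92
0.9909 × C = 238293.44
C = 238293.44 / 0.9909 = 240481.82
Insurance premium = 0.91% × 240481.82 = 2188.38
Import duty = 240481.82 × 3.8% = 9138.31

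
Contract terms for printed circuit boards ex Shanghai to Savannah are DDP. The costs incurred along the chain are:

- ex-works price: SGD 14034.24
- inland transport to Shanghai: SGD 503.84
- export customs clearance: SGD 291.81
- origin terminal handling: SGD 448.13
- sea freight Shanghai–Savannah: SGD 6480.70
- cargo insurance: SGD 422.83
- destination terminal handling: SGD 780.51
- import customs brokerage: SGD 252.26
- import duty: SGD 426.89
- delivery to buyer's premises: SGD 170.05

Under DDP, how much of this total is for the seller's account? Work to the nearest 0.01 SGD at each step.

Seller's account: SGD 23811.26

DDP: the seller bears all costs including import duty.
Seller's account: goods 14034.24 + inland to port 503.84 + export clearance 291.81 + origin terminal 448.13 + freight 6480.70 + insurance 422.83 + destination terminal 780.51 + brokerage 252.26 + duty 426.89 + delivery 170.05 = 23811.26
Buyer's account: 0.00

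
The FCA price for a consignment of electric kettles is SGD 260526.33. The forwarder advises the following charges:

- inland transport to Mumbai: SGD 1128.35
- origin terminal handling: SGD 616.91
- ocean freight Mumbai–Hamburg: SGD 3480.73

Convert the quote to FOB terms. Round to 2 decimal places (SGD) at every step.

Not relevant to the conversion: inland to port — on the seller under both FCA and FOB; already in the FCA price and stays in the FOB price. freight — on the buyer under both terms; not part of either seller's price.
From FCA to FOB, the seller additionally bears: origin terminal.
FOB price = 260526.33 + 616.91 = 261143.24

FOB price: SGD 261143.24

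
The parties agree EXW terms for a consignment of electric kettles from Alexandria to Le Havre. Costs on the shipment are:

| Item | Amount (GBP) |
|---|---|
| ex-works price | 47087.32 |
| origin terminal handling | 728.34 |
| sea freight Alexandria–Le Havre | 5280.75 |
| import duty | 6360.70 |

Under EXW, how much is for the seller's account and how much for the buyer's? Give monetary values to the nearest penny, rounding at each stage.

Seller: GBP 47087.32; buyer: GBP 12369.79

EXW: the seller makes goods available at their premises; the buyer bears all onward costs.
Seller's account: goods 47087.32 = 47087.32
Buyer's account: origin terminal 728.34 + freight 5280.75 + duty 6360.70 = 12369.79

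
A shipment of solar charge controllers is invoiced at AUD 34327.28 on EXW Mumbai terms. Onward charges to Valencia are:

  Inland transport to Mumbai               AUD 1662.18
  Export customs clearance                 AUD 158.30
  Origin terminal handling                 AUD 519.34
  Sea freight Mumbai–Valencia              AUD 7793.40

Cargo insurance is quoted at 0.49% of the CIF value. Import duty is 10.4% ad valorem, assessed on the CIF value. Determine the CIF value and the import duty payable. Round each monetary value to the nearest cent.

CIF value: AUD 44679.43; import duty: AUD 4646.66

Let C be the CIF value. C = EXW price + pre-shipment costs + freight + 0.49% × C
C − 0.49% × C = 34327.28 + 1662.18 + 158.30 + 519.34 + 7793.40
0.9951 × C = 44460.50
C = 44460.50 / 0.9951 = 44679.43
Insurance premium = 0.49% × 44679.43 = 218.93
Import duty = 44679.43 × 10.4% = 4646.66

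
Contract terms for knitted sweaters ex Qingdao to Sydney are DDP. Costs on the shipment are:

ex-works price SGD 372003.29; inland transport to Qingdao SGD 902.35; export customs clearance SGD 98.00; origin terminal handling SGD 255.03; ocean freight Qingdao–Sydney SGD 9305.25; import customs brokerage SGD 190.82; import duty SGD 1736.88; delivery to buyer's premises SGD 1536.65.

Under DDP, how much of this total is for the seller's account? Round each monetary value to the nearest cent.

DDP: the seller bears all costs including import duty.
Seller's account: goods 372003.29 + inland to port 902.35 + export clearance 98.00 + origin terminal 255.03 + freight 9305.25 + brokerage 190.82 + duty 1736.88 + delivery 1536.65 = 386028.27
Buyer's account: 0.00

Seller's account: SGD 386028.27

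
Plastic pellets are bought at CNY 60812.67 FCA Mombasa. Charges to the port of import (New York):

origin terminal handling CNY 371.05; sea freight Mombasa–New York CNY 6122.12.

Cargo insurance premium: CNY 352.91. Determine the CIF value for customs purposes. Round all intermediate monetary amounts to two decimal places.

CIF = FCA price + pre-shipment costs + freight + insurance
CIF = 60812.67 + 371.05 + 6122.12 + 352.91 = 67658.75

CIF value: CNY 67658.75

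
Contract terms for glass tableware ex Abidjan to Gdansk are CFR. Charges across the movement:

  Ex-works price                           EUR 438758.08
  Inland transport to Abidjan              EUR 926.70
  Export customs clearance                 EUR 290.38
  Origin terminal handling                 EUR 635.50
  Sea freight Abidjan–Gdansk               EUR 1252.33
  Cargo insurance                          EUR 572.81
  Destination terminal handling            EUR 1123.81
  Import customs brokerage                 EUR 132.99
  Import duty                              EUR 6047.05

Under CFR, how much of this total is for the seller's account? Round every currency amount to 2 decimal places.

CFR: the seller pays costs through ocean freight to the destination port, but not insurance.
Seller's account: goods 438758.08 + inland to port 926.70 + export clearance 290.38 + origin terminal 635.50 + freight 1252.33 = 441862.99
Buyer's account: insurance 572.81 + destination terminal 1123.81 + brokerage 132.99 + duty 6047.05 = 7876.66

Seller's account: EUR 441862.99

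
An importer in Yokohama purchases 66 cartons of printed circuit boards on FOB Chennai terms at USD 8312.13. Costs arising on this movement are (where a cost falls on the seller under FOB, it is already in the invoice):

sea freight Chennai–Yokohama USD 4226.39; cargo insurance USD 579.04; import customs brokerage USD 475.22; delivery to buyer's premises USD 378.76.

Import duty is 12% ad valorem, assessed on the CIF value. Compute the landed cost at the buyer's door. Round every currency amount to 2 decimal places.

Total landed cost: USD 15545.65

FOB: the seller bears costs until goods are on board at the origin port; the buyer bears freight, insurance and all costs thereafter.
CIF value = FOB price + freight + insurance = 8312.13 + 4226.39 + 579.04 = 13117.56
Import duty = 13117.56 × 12% = 1574.11
Buyer bears: freight 4226.39 + insurance 579.04 + brokerage 475.22 + delivery 378.76 + duty 1574.11 = 7233.52
Landed cost = invoice 8312.13 + 7233.52 = 15545.65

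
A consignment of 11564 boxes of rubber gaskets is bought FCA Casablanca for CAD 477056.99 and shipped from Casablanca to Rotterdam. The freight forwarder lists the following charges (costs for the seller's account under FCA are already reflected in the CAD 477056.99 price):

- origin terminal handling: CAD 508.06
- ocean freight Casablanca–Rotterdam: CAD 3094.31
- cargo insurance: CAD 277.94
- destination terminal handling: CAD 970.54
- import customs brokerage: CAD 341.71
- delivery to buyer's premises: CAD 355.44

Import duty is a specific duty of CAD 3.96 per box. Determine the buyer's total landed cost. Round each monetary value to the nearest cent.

FCA: the seller delivers export-cleared goods to the carrier; the buyer bears costs from that point.
CIF value = FCA price + origin terminal + freight + insurance = 477056.99 + 508.06 + 3094.31 + 277.94 = 480937.30
Import duty = 11564 × 3.96 = 45793.44
Buyer bears: origin terminal 508.06 + freight 3094.31 + insurance 277.94 + destination terminal 970.54 + brokerage 341.71 + delivery 355.44 + duty 45793.44 = 51341.44
Landed cost = invoice 477056.99 + 51341.44 = 528398.43

Total landed cost: CAD 528398.43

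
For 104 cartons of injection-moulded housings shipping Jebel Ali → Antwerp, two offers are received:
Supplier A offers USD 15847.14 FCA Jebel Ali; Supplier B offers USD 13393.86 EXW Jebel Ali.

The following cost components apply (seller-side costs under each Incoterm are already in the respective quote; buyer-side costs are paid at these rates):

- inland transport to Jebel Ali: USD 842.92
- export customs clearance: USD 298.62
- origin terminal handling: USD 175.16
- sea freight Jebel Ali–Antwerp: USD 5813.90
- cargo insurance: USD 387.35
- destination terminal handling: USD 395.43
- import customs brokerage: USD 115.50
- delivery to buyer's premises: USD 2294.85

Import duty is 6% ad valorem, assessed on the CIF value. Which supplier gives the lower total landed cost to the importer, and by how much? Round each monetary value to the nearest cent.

Supplier B is cheaper by USD 1390.44

Supplier A (FCA):
CIF value = FCA price + origin terminal + freight + insurance = 15847.14 + 175.16 + 5813.90 + 387.35 = 22223.55
Import duty = 22223.55 × 6% = 1333.41
Buyer bears (A): 175.16 + 5813.90 + 387.35 + 395.43 + 115.50 + 2294.85 = 9182.19
Landed cost (A) = invoice 15847.14 + 9182.19 + duty 1333.41 = 26362.74
Supplier B (EXW):
CIF value = EXW price + inland to port + export clearance + origin terminal + freight + insurance = 13393.86 + 842.92 + 298.62 + 175.16 + 5813.90 + 387.35 = 20911.81
Import duty = 20911.81 × 6% = 1254.71
Buyer bears (B): 842.92 + 298.62 + 175.16 + 5813.90 + 387.35 + 395.43 + 115.50 + 2294.85 = 10323.73
Landed cost (B) = invoice 13393.86 + 10323.73 + duty 1254.71 = 24972.30
Difference = |26362.74 − 24972.30| = 1390.44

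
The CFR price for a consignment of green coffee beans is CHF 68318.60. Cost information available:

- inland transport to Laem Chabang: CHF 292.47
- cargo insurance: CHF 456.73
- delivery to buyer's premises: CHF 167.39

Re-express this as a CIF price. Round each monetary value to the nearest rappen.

CIF price: CHF 68775.33

Not relevant to the conversion: inland to port — on the seller under both CFR and CIF; already in the CFR price and stays in the CIF price. delivery — on the buyer under both terms; not part of either seller's price.
From CFR to CIF, the seller additionally bears: insurance.
CIF price = 68318.60 + 456.73 = 68775.33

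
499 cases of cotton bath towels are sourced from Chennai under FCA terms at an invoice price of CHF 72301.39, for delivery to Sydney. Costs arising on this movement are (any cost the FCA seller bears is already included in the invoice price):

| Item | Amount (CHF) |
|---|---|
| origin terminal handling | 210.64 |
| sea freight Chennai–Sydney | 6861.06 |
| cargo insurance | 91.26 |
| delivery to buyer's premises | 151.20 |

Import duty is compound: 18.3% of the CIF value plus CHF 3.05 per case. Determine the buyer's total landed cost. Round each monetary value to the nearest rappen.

Total landed cost: CHF 95679.48

FCA: the seller delivers export-cleared goods to the carrier; the buyer bears costs from that point.
CIF value = FCA price + origin terminal + freight + insurance = 72301.39 + 210.64 + 6861.06 + 91.26 = 79464.35
Ad valorem component: 79464.35 × 18.3% = 14541.98
Specific component: 499 × 3.05 = 1521.95
Import duty = 14541.98 + 1521.95 = 16063.93
Buyer bears: origin terminal 210.64 + freight 6861.06 + insurance 91.26 + delivery 151.20 + duty 16063.93 = 23378.09
Landed cost = invoice 72301.39 + 23378.09 = 95679.48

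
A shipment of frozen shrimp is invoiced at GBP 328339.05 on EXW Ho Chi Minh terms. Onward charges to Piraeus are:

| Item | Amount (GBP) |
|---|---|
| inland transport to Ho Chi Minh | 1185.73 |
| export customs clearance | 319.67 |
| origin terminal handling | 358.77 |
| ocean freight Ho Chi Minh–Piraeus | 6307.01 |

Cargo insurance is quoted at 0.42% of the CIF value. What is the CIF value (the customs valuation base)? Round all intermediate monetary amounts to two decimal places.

Let C be the CIF value. C = EXW price + pre-shipment costs + freight + 0.42% × C
C − 0.42% × C = 328339.05 + 1185.73 + 319.67 + 358.77 + 6307.01
0.9958 × C = 336510.23
C = 336510.23 / 0.9958 = 337929.53
Insurance premium = 0.42% × 337929.53 = 1419.30

CIF value: GBP 337929.53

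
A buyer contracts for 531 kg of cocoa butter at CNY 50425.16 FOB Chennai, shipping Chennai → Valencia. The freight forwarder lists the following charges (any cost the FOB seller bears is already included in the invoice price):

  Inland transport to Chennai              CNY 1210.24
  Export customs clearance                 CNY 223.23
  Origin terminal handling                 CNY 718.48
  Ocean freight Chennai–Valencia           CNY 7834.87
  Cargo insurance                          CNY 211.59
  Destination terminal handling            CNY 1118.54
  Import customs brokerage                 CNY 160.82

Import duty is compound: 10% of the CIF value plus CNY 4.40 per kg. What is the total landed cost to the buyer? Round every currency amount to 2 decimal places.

Total landed cost: CNY 67934.54

FOB: the seller bears costs until goods are on board at the origin port; the buyer bears freight, insurance and all costs thereafter.
Already in the invoice (seller's account under FOB): inland to port, export clearance, origin terminal — exclude.
CIF value = FOB price + freight + insurance = 50425.16 + 7834.87 + 211.59 = 58471.62
Ad valorem component: 58471.62 × 10% = 5847.16
Specific component: 531 × 4.40 = 2336.40
Import duty = 5847.16 + 2336.40 = 8183.56
Buyer bears: freight 7834.87 + insurance 211.59 + destination terminal 1118.54 + brokerage 160.82 + duty 8183.56 = 17509.38
Landed cost = invoice 50425.16 + 17509.38 = 67934.54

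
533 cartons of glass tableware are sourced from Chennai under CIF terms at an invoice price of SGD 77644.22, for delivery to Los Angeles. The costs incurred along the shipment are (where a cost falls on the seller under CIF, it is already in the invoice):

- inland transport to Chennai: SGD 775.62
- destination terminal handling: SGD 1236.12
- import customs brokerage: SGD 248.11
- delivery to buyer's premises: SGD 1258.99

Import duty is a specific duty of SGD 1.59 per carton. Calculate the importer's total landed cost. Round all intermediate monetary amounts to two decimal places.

Total landed cost: SGD 81234.91

CIF: the seller pays costs through ocean freight and marine insurance to the destination port.
Already in the invoice (seller's account under CIF): inland to port — exclude.
The CIF price already equals the CIF value: 77644.22
Import duty = 533 × 1.59 = 847.47
Buyer bears: destination terminal 1236.12 + brokerage 248.11 + delivery 1258.99 + duty 847.47 = 3590.69
Landed cost = invoice 77644.22 + 3590.69 = 81234.91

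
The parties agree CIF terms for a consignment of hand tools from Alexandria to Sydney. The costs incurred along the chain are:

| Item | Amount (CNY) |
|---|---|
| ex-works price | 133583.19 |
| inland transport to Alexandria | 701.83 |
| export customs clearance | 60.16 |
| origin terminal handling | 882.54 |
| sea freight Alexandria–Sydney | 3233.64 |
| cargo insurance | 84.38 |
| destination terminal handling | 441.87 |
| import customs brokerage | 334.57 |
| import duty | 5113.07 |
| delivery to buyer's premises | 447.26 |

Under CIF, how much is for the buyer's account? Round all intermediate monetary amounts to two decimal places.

CIF: the seller pays costs through ocean freight and marine insurance to the destination port.
Seller's account: goods 133583.19 + inland to port 701.83 + export clearance 60.16 + origin terminal 882.54 + freight 3233.64 + insurance 84.38 = 138545.74
Buyer's account: destination terminal 441.87 + brokerage 334.57 + duty 5113.07 + delivery 447.26 = 6336.77

Buyer's account: CNY 6336.77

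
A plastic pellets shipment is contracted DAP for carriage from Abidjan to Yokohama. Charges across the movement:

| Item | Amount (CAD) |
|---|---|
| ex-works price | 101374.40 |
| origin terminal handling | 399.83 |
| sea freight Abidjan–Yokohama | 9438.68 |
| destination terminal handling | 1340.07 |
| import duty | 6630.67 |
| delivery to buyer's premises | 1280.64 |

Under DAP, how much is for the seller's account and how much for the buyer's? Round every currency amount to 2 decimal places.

Seller: CAD 113833.62; buyer: CAD 6630.67

DAP: the seller bears all costs to the named destination except import duty and clearance.
Seller's account: goods 101374.40 + origin terminal 399.83 + freight 9438.68 + destination terminal 1340.07 + delivery 1280.64 = 113833.62
Buyer's account: duty 6630.67 = 6630.67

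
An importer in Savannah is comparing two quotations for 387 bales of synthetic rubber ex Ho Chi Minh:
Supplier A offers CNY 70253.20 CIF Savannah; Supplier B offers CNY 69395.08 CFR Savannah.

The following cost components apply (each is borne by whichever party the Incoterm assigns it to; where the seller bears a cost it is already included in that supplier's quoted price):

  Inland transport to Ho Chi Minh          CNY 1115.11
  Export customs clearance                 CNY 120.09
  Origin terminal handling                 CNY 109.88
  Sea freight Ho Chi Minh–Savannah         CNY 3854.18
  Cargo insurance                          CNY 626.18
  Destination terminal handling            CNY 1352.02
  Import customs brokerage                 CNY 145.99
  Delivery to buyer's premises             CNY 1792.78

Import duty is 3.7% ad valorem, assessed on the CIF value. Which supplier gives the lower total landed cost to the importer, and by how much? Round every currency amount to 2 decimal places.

Supplier A (CIF):
The CIF price already equals the CIF value: 70253.20
Import duty = 70253.20 × 3.7% = 2599.37
Buyer bears (A): 1352.02 + 145.99 + 1792.78 = 3290.79
Landed cost (A) = invoice 70253.20 + 3290.79 + duty 2599.37 = 76143.36
Supplier B (CFR):
CIF value = CFR price + insurance = 69395.08 + 626.18 = 70021.26
Import duty = 70021.26 × 3.7% = 2590.79
Buyer bears (B): 626.18 + 1352.02 + 145.99 + 1792.78 = 3916.97
Landed cost (B) = invoice 69395.08 + 3916.97 + duty 2590.79 = 75902.84
Difference = |76143.36 − 75902.84| = 240.52

Supplier B is cheaper by CNY 240.52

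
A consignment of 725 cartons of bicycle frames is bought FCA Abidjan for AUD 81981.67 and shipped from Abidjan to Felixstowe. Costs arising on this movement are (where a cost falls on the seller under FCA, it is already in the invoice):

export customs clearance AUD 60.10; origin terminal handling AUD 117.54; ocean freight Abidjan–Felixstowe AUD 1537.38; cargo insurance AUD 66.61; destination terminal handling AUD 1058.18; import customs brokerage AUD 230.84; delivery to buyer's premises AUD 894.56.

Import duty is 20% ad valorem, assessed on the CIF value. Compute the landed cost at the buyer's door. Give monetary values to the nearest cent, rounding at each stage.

FCA: the seller delivers export-cleared goods to the carrier; the buyer bears costs from that point.
Already in the invoice (seller's account under FCA): export clearance — exclude.
CIF value = FCA price + origin terminal + freight + insurance = 81981.67 + 117.54 + 1537.38 + 66.61 = 83703.20
Import duty = 83703.20 × 20% = 16740.64
Buyer bears: origin terminal 117.54 + freight 1537.38 + insurance 66.61 + destination terminal 1058.18 + brokerage 230.84 + delivery 894.56 + duty 16740.64 = 20645.75
Landed cost = invoice 81981.67 + 20645.75 = 102627.42

Total landed cost: AUD 102627.42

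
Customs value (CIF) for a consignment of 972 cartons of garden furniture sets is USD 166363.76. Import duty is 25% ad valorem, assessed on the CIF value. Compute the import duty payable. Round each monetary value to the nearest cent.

Import duty: USD 41590.94

Import duty = 166363.76 × 25% = 41590.94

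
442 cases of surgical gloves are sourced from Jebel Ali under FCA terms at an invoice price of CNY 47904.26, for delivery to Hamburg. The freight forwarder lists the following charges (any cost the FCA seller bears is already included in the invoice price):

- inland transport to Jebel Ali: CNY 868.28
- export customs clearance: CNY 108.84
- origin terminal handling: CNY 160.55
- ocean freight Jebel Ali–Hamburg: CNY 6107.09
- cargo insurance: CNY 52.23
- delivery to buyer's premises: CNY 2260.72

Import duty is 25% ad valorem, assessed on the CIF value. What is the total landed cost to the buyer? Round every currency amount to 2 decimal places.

Total landed cost: CNY 70040.88

FCA: the seller delivers export-cleared goods to the carrier; the buyer bears costs from that point.
Already in the invoice (seller's account under FCA): inland to port, export clearance — exclude.
CIF value = FCA price + origin terminal + freight + insurance = 47904.26 + 160.55 + 6107.09 + 52.23 = 54224.13
Import duty = 54224.13 × 25% = 13556.03
Buyer bears: origin terminal 160.55 + freight 6107.09 + insurance 52.23 + delivery 2260.72 + duty 13556.03 = 22136.62
Landed cost = invoice 47904.26 + 22136.62 = 70040.88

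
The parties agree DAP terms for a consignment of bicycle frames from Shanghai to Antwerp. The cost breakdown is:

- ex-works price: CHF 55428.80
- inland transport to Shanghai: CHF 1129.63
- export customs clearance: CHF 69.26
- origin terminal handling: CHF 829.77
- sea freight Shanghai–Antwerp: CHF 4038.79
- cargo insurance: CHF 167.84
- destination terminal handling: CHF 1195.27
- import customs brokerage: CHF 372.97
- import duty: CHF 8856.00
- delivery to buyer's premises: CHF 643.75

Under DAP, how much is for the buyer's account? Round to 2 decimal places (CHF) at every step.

DAP: the seller bears all costs to the named destination except import duty and clearance.
Seller's account: goods 55428.80 + inland to port 1129.63 + export clearance 69.26 + origin terminal 829.77 + freight 4038.79 + insurance 167.84 + destination terminal 1195.27 + delivery 643.75 = 63503.11
Buyer's account: brokerage 372.97 + duty 8856.00 = 9228.97

Buyer's account: CHF 9228.97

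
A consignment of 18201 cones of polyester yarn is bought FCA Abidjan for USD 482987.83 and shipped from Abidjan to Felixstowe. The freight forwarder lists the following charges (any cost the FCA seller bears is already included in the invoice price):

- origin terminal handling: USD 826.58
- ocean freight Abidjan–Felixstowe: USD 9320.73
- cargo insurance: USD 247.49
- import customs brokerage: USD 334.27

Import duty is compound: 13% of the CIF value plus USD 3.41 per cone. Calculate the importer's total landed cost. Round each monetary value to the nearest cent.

Total landed cost: USD 619922.05

FCA: the seller delivers export-cleared goods to the carrier; the buyer bears costs from that point.
CIF value = FCA price + origin terminal + freight + insurance = 482987.83 + 826.58 + 9320.73 + 247.49 = 493382.63
Ad valorem component: 493382.63 × 13% = 64139.74
Specific component: 18201 × 3.41 = 62065.41
Import duty = 64139.74 + 62065.41 = 126205.15
Buyer bears: origin terminal 826.58 + freight 9320.73 + insurance 247.49 + brokerage 334.27 + duty 126205.15 = 136934.22
Landed cost = invoice 482987.83 + 136934.22 = 619922.05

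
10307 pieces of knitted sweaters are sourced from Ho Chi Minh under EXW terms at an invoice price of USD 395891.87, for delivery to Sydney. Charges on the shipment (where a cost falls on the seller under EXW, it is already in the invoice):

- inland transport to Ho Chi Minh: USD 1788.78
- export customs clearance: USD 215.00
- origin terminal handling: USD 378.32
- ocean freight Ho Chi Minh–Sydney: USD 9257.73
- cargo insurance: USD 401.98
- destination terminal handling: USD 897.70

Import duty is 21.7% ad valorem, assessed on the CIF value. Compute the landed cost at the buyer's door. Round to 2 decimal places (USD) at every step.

Total landed cost: USD 497352.99

EXW: the seller makes goods available at their premises; the buyer bears all onward costs.
CIF value = EXW price + inland to port + export clearance + origin terminal + freight + insurance = 395891.87 + 1788.78 + 215.00 + 378.32 + 9257.73 + 401.98 = 407933.68
Import duty = 407933.68 × 21.7% = 88521.61
Buyer bears: inland to port 1788.78 + export clearance 215.00 + origin terminal 378.32 + freight 9257.73 + insurance 401.98 + destination terminal 897.70 + duty 88521.61 = 101461.12
Landed cost = invoice 395891.87 + 101461.12 = 497352.99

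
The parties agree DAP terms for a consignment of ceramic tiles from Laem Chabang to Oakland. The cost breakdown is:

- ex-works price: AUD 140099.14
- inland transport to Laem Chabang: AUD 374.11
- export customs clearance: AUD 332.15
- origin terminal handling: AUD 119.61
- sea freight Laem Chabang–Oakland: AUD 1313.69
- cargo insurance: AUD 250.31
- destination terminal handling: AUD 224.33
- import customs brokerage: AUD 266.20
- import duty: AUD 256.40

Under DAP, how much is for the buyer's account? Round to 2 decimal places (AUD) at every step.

DAP: the seller bears all costs to the named destination except import duty and clearance.
Seller's account: goods 140099.14 + inland to port 374.11 + export clearance 332.15 + origin terminal 119.61 + freight 1313.69 + insurance 250.31 + destination terminal 224.33 = 142713.34
Buyer's account: brokerage 266.20 + duty 256.40 = 522.60

Buyer's account: AUD 522.60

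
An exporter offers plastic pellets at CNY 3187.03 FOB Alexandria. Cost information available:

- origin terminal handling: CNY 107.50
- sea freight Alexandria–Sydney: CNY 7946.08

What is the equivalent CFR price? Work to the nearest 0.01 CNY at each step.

Not relevant to the conversion: origin terminal — on the seller under both FOB and CFR; already in the FOB price and stays in the CFR price.
From FOB to CFR, the seller additionally bears: freight.
CFR price = 3187.03 + 7946.08 = 11133.11

CFR price: CNY 11133.11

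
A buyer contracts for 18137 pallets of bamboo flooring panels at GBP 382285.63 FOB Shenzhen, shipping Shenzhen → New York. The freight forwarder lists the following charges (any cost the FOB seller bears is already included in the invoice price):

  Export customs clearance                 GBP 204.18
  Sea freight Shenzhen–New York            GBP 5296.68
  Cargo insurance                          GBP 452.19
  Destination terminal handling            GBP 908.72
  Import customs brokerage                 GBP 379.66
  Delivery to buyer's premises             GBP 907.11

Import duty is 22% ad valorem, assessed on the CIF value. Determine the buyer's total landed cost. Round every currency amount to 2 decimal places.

Total landed cost: GBP 475597.58

FOB: the seller bears costs until goods are on board at the origin port; the buyer bears freight, insurance and all costs thereafter.
Already in the invoice (seller's account under FOB): export clearance — exclude.
CIF value = FOB price + freight + insurance = 382285.63 + 5296.68 + 452.19 = 388034.50
Import duty = 388034.50 × 22% = 85367.59
Buyer bears: freight 5296.68 + insurance 452.19 + destination terminal 908.72 + brokerage 379.66 + delivery 907.11 + duty 85367.59 = 93311.95
Landed cost = invoice 382285.63 + 93311.95 = 475597.58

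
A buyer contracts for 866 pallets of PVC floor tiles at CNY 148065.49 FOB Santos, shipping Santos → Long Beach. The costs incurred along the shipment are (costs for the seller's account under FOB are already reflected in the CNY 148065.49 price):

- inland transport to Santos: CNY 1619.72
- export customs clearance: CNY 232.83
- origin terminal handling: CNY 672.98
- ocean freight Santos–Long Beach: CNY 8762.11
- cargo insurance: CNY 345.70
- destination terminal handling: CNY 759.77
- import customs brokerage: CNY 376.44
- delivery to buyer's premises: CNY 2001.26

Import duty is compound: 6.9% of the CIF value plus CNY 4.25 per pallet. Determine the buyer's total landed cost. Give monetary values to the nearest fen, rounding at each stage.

FOB: the seller bears costs until goods are on board at the origin port; the buyer bears freight, insurance and all costs thereafter.
Already in the invoice (seller's account under FOB): inland to port, export clearance, origin terminal — exclude.
CIF value = FOB price + freight + insurance = 148065.49 + 8762.11 + 345.70 = 157173.30
Ad valorem component: 157173.30 × 6.9% = 10844.96
Specific component: 866 × 4.25 = 3680.50
Import duty = 10844.96 + 3680.50 = 14525.46
Buyer bears: freight 8762.11 + insurance 345.70 + destination terminal 759.77 + brokerage 376.44 + delivery 2001.26 + duty 14525.46 = 26770.74
Landed cost = invoice 148065.49 + 26770.74 = 174836.23

Total landed cost: CNY 174836.23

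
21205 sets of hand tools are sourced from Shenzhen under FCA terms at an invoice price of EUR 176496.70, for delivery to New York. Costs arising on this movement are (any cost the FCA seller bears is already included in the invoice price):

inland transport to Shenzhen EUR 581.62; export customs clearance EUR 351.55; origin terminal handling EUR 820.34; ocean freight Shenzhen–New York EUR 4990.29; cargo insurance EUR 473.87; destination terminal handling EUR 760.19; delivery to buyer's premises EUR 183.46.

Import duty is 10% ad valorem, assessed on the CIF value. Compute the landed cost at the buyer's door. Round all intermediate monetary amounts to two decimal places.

FCA: the seller delivers export-cleared goods to the carrier; the buyer bears costs from that point.
Already in the invoice (seller's account under FCA): inland to port, export clearance — exclude.
CIF value = FCA price + origin terminal + freight + insurance = 176496.70 + 820.34 + 4990.29 + 473.87 = 182781.20
Import duty = 182781.20 × 10% = 18278.12
Buyer bears: origin terminal 820.34 + freight 4990.29 + insurance 473.87 + destination terminal 760.19 + delivery 183.46 + duty 18278.12 = 25506.27
Landed cost = invoice 176496.70 + 25506.27 = 202002.97

Total landed cost: EUR 202002.97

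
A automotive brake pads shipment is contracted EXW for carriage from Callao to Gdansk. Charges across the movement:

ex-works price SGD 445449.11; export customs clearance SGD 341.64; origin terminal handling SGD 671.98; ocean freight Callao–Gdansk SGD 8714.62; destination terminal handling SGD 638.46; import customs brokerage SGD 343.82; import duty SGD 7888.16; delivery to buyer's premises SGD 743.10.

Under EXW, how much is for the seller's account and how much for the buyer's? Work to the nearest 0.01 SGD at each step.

EXW: the seller makes goods available at their premises; the buyer bears all onward costs.
Seller's account: goods 445449.11 = 445449.11
Buyer's account: export clearance 341.64 + origin terminal 671.98 + freight 8714.62 + destination terminal 638.46 + brokerage 343.82 + duty 7888.16 + delivery 743.10 = 19341.78

Seller: SGD 445449.11; buyer: SGD 19341.78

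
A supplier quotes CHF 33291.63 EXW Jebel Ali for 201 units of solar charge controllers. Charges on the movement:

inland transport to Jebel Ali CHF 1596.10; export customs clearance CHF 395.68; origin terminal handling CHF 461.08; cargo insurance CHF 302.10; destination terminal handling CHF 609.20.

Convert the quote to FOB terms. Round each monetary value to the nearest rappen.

FOB price: CHF 35744.49

Not relevant to the conversion: insurance, destination terminal — on the buyer under both terms; not part of either seller's price.
From EXW to FOB, the seller additionally bears: inland to port, export clearance, origin terminal.
FOB price = 33291.63 + 1596.10 + 395.68 + 461.08 = 35744.49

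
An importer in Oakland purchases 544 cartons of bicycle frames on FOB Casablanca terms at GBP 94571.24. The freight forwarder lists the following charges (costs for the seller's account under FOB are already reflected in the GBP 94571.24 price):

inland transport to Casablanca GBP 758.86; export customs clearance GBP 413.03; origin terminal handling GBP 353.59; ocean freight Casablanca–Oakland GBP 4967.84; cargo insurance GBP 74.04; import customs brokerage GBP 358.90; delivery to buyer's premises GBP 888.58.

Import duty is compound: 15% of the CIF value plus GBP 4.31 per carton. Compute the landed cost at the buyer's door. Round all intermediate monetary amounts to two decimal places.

FOB: the seller bears costs until goods are on board at the origin port; the buyer bears freight, insurance and all costs thereafter.
Already in the invoice (seller's account under FOB): inland to port, export clearance, origin terminal — exclude.
CIF value = FOB price + freight + insurance = 94571.24 + 4967.84 + 74.04 = 99613.12
Ad valorem component: 99613.12 × 15% = 14941.97
Specific component: 544 × 4.31 = 2344.64
Import duty = 14941.97 + 2344.64 = 17286.61
Buyer bears: freight 4967.84 + insurance 74.04 + brokerage 358.90 + delivery 888.58 + duty 17286.61 = 23575.97
Landed cost = invoice 94571.24 + 23575.97 = 118147.21

Total landed cost: GBP 118147.21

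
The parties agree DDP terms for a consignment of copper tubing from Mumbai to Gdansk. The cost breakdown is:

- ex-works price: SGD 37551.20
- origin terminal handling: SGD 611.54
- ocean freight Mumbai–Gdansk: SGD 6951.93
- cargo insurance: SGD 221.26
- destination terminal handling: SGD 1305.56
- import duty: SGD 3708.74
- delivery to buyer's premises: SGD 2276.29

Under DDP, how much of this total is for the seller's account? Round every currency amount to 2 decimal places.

Seller's account: SGD 52626.52

DDP: the seller bears all costs including import duty.
Seller's account: goods 37551.20 + origin terminal 611.54 + freight 6951.93 + insurance 221.26 + destination terminal 1305.56 + duty 3708.74 + delivery 2276.29 = 52626.52
Buyer's account: 0.00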